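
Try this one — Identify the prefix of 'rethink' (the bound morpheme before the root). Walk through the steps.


The word 'rethink' = 're' (prefix) + 'think' (root). The prefix is 're'.

re


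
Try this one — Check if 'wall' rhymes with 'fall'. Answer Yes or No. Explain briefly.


Rime (stressed vowel + following sounds) of 'wall': -all = /ɔːl/
Rime of 'fall': -all = /ɔːl/
/ɔːl/ and /ɔːl/ are the same ending sound, so the words rhyme.

Yes


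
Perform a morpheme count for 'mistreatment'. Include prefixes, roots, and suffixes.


Decomposition: mis- (prefix) + treat (root) + -ment (suffix) = 3 morpheme(s)

3 morphemes


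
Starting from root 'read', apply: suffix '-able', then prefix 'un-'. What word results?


Step 1: Add suffix '-able' to 'read' = 'readable'
Step 2: Add prefix 'un-' to 'readable' = 'unreadable'

unreadable


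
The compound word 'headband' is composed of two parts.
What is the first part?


Split 'headband' into 'head' + 'band'. The first part is 'head'.

head


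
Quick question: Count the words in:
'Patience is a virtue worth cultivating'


Split into words: Patience | is | a | virtue | worth | cultivating = 6 words.

6


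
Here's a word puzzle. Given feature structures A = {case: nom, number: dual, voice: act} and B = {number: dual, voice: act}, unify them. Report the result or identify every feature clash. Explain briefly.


Compare features:
case: A=nom vs B=_ -> unified: nom
number: A=dual vs B=dual -> unified: dual
voice: A=act vs B=act -> unified: act
No clashes found.

Unified: {case: nom, number: dual, voice: act}


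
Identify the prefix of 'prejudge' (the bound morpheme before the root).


The word 'prejudge' = 'pre' (prefix) + 'judge' (root). The prefix is 'pre'.

pre


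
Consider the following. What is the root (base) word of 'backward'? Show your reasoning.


Remove suffix '-ward' from 'backward' to get root 'back'.

back


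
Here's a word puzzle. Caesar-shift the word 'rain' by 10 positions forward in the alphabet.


Shift each letter by 10: r -> b, a -> k, i -> s, n -> x. Result: 'bksx'.

bksx


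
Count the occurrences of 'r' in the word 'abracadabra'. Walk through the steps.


Letter 'r' in 'abracadabra': found at position(s) 3, 10 = 2 occurrence(s).

2


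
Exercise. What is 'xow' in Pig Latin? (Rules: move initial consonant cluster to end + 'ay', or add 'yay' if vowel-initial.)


'xow': move consonant cluster 'x' to end and add 'ay': 'owxay'.

owxay


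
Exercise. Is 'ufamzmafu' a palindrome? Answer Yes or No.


Forward: 'ufamzmafu'
Reversed: 'ufamzmafu'
They are identical.

Yes


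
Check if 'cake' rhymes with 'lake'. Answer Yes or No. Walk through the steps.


Rime (stressed vowel + following sounds) of 'cake': -ake = /eɪk/
Rime of 'lake': -ake = /eɪk/
/eɪk/ and /eɪk/ are the same ending sound, so the words rhyme.

Yes


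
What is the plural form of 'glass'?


Apply rule: Add -es (sibilant/fricative ending). 'glass' becomes 'glasses'.

glasses


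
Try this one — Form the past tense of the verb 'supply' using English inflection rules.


Apply rule: Change -y to -ied. 'supply' becomes 'supplied'.

supplied


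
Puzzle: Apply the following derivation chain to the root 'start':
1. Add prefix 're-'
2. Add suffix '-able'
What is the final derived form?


Step 1: Add prefix 're-' to 'start' = 'restart'
Step 2: Add suffix '-able' to 'restart' = 'restartable'

restartable


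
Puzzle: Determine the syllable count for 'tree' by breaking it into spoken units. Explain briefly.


Break 'tree' into syllables: tree -> tree = 1 syllable

1 syllable


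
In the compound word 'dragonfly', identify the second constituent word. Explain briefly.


Split 'dragonfly' into 'dragon' + 'fly'. The second part is 'fly'.

fly


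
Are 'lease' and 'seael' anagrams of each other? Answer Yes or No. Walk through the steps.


Sorted letters of 'lease': 'aeels'
Sorted letters of 'seael': 'aeels'
They match.

Yes


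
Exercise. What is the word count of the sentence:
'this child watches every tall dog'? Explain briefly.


Split into words: this | child | watches | every | tall | dog = 6 words.

6


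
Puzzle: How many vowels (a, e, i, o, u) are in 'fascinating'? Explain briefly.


Vowels in 'fascinating': a, i, a, i = 4 vowels.

4


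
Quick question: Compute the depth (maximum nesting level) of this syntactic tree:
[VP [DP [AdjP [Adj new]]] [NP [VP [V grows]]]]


Count bracket nesting levels:
'[' at pos 0: depth = 1
'[' at pos 4: depth = 2
'[' at pos 8: depth = 3
'[' at pos 14: depth = 4
'[' at pos 26: depth = 2
'[' at pos 30: depth = 3
'[' at pos 34: depth = 4
Maximum depth reached: 4

4


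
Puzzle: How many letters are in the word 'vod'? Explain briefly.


Spell out 'vod' and number each letter: v(1), o(2), d(3). Total: 3 letters.

3


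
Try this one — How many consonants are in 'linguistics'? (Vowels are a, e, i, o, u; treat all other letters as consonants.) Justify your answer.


Consonants in 'linguistics': l, n, g, s, t, c, s = 7 consonants.

7


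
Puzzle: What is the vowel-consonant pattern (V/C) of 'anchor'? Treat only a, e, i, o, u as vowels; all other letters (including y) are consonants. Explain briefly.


Letter mapping: a = V, n = C, c = C, h = C, o = V, r = C.

VCCCVC


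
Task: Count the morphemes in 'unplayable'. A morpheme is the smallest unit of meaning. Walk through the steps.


Decomposition: un- (prefix) + play (root) + -able (suffix) = 3 morpheme(s)

3 morphemes


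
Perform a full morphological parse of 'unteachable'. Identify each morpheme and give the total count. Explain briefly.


Step 1: Identify prefix: 'un' (meaning: not/reverse)
Step 2: Identify root: 'teach'
Step 3: Identify suffix(es): 'able'
Decomposition: un- (prefix: not/reverse) + teach (root) + -able (suffix: capable of)
Total morphemes: 3

3 morphemes (un- (prefix: not/reverse) + teach (root) + -able (suffix: capable of))


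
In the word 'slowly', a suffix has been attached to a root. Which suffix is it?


The word 'slowly' = 'slow' (root) + '-ly' (suffix). The suffix is '-ly'.

ly


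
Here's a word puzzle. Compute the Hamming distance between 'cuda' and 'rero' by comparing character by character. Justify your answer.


Alignment:
Position 1: 'c' vs 'r' = DIFFER
Position 2: 'u' vs 'e' = DIFFER
Position 3: 'd' vs 'r' = DIFFER
Position 4: 'a' vs 'o' = DIFFER
Total differences: 4

4


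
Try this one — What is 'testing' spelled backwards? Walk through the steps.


Reverse 'testing' character by character: 'gnitset'.

gnitset


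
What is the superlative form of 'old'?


Apply superlative formation (add -est): 'old' -> 'oldest'.

oldest


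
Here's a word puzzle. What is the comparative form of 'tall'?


Apply comparative formation (add -er): 'tall' -> 'taller'.

taller


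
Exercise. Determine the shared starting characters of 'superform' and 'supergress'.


Compare from the start: 5 characters match: 'super'. Mismatch at position 6: 'f' vs 'g'.

super


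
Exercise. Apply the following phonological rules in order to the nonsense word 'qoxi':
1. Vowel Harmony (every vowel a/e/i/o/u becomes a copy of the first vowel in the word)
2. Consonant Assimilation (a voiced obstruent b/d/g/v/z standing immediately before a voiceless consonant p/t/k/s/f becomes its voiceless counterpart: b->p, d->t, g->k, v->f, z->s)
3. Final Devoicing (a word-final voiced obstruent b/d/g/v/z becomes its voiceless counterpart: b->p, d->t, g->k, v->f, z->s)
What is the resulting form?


Starting form: 'qoxi'
Rule 1: Vowel Harmony: all vowels become 'o' (matching first vowel). 'qoxi' -> 'qoxo'
Rule 2: Consonant Assimilation: no voiced obstruent (b/d/g/v/z) stands immediately before a voiceless consonant (p/t/k/s/f). No change.
Rule 3: Final Devoicing: the word ends in the vowel 'o', not a consonant. No change.
Final form: 'qoxo'

qoxo


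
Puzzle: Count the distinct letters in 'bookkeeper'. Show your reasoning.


Unique letters in 'bookkeeper': {b, e, k, o, p, r} = 6 distinct letters.

6


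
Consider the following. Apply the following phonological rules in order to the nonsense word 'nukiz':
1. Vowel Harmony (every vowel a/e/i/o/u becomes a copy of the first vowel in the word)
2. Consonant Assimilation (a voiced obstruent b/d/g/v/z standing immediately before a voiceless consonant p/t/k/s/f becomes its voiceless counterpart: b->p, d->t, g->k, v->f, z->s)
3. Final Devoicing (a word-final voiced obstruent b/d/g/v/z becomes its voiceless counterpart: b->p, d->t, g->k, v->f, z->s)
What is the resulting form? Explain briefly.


Starting form: 'nukiz'
Rule 1: Vowel Harmony: all vowels become 'u' (matching first vowel). 'nukiz' -> 'nukuz'
Rule 2: Consonant Assimilation: no voiced obstruent (b/d/g/v/z) stands immediately before a voiceless consonant (p/t/k/s/f). No change.
Rule 3: Final Devoicing: word-final voiced obstruent 'z' becomes voiceless 's'. 'nukuz' -> 'nukus'
Final form: 'nukus'

nukus


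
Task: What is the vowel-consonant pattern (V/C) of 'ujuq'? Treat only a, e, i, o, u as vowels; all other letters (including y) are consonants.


Letter mapping: u = V, j = C, u = V, q = C.

VCVC


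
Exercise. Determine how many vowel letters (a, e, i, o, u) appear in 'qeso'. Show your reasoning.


Vowels in 'qeso': e, o = 2 vowels.

2


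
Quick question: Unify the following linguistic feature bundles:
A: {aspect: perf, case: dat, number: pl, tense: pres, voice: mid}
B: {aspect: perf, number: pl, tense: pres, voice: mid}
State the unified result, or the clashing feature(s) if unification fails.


Compare features:
aspect: A=perf vs B=perf -> unified: perf
case: A=dat vs B=_ -> unified: dat
number: A=pl vs B=pl -> unified: pl
tense: A=pres vs B=pres -> unified: pres
voice: A=mid vs B=mid -> unified: mid
No clashes found.

Unified: {aspect: perf, case: dat, number: pl, tense: pres, voice: mid}


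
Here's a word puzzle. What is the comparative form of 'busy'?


Apply comparative formation (consonant + y: change y to i, add -er): 'busy' -> 'busier'.

busier


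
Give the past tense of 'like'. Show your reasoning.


Apply rule: Add -d (word ends in -e). 'like' becomes 'liked'.

liked


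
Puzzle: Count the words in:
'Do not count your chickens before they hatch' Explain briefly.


Split into words: Do | not | count | your | chickens | before | they | hatch = 8 words.

8


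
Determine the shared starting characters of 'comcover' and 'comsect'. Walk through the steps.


Compare from the start: 3 characters match: 'com'. Mismatch at position 4: 'c' vs 's'.

com


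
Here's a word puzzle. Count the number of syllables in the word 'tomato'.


Break 'tomato' into syllables: to-ma-to -> to | ma | to = 3 syllables

3 syllables


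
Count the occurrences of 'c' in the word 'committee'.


Letter 'c' in 'committee': found at position(s) 1 = 1 occurrence(s).

1


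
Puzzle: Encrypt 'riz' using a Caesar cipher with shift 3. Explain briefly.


Shift each letter by 3: r -> u, i -> l, z -> c. Result: 'ulc'.

ulc


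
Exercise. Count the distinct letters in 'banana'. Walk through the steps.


Unique letters in 'banana': {a, b, n} = 3 distinct letters.

3


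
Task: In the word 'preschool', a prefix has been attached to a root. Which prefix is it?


The word 'preschool' = 'pre' (prefix) + 'school' (root). The prefix is 'pre'.

pre


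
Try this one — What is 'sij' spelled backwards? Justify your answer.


Reverse 'sij' character by character: 'jis'.

jis


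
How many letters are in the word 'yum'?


Spell out 'yum' and number each letter: y(1), u(2), m(3). Total: 3 letters.

3


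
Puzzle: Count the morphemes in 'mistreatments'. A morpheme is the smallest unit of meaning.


Decomposition: mis- (prefix) + treat (root) + -ment (suffix) + -s (plural) = 4 morpheme(s)

4 morphemes


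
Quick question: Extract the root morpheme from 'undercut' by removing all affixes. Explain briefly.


Remove prefix 'under' from 'undercut' to get root 'cut'.

cut


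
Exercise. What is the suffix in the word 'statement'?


The word 'statement' = 'state' (root) + '-ment' (suffix). The suffix is '-ment'.

ment


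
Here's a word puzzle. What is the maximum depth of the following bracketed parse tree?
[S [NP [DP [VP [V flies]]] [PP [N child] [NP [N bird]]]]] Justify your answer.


Count bracket nesting levels:
'[' at pos 0: depth = 1
'[' at pos 3: depth = 2
'[' at pos 7: depth = 3
'[' at pos 11: depth = 4
'[' at pos 15: depth = 5
'[' at pos 27: depth = 3
'[' at pos 31: depth = 4
'[' at pos 41: depth = 4
'[' at pos 45: depth = 5
Maximum depth reached: 5

5


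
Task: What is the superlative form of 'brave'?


Apply superlative formation (ends in e: add -st): 'brave' -> 'bravest'.

bravest


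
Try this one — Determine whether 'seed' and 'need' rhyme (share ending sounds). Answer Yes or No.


Rime (stressed vowel + following sounds) of 'seed': -eed = /iːd/
Rime of 'need': -eed = /iːd/
/iːd/ and /iːd/ are the same ending sound, so the words rhyme.

Yes


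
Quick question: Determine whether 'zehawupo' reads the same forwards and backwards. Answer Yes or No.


Forward: 'zehawupo'
Reversed: 'opuwahez'
They differ.

No


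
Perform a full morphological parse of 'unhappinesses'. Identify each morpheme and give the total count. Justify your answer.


Step 1: Identify prefix: 'un' (meaning: not/reverse)
Step 2: Identify root: 'happy'
Step 3: Identify suffix(es): 'ness, es'
Decomposition: un- (prefix: not/reverse) + happy (root) + -ness (suffix: state of) + -es (plural)
Total morphemes: 4

4 morphemes (un- (prefix: not/reverse) + happy (root) + -ness (suffix: state of) + -es (plural))


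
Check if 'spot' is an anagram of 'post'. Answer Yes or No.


Sorted letters of 'spot': 'opst'
Sorted letters of 'post': 'opst'
They match.

Yes


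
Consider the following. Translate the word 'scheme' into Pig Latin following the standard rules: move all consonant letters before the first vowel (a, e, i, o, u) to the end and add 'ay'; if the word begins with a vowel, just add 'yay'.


'scheme': move consonant cluster 'sch' to end and add 'ay': 'emeschay'.

emeschay


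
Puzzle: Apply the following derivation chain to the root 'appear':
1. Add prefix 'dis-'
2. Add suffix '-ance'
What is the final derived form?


Step 1: Add prefix 'dis-' to 'appear' = 'disappear'
Step 2: Add suffix '-ance' to 'disappear' = 'disappearance'

disappearance


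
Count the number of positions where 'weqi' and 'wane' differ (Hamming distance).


Alignment:
Position 1: 'w' vs 'w' = match
Position 2: 'e' vs 'a' = DIFFER
Position 3: 'q' vs 'n' = DIFFER
Position 4: 'i' vs 'e' = DIFFER
Total differences: 3

3


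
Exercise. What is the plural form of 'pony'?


Apply rule: Change -y to -ies (consonant + y). 'pony' becomes 'ponies'.

ponies


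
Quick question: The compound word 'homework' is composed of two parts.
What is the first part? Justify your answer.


Split 'homework' into 'home' + 'work'. The first part is 'home'.

home


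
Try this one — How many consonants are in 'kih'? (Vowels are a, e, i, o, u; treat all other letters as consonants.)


Consonants in 'kih': k, h = 2 consonants.

2


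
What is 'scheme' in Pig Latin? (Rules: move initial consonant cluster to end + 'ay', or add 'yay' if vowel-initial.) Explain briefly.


'scheme': move consonant cluster 'sch' to end and add 'ay': 'emeschay'.

emeschay


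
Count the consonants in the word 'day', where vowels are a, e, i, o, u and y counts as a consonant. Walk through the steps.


Consonants in 'day': d, y = 2 consonants.

2


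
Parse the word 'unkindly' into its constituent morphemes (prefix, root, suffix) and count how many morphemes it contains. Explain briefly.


Step 1: Identify prefix: 'un' (meaning: not/reverse)
Step 2: Identify root: 'kind'
Step 3: Identify suffix(es): 'ly'
Decomposition: un- (prefix: not/reverse) + kind (root) + -ly (suffix: in manner of)
Total morphemes: 3

3 morphemes (un- (prefix: not/reverse) + kind (root) + -ly (suffix: in manner of))


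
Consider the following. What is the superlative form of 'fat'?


Apply superlative formation (double final consonant, add -est): 'fat' -> 'fattest'.

fattest


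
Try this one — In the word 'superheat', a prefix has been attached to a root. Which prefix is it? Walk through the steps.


The word 'superheat' = 'super' (prefix) + 'heat' (root). The prefix is 'super'.

super


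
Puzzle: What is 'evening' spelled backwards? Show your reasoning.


Reverse 'evening' character by character: 'gnineve'.

gnineve


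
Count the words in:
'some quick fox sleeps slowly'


Split into words: some | quick | fox | sleeps | slowly = 5 words.

5


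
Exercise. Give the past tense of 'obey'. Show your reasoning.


Apply rule: Add -ed. 'obey' becomes 'obeyed'.

obeyed


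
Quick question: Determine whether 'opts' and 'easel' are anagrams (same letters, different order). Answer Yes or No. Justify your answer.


Sorted letters of 'opts': 'opst'
Sorted letters of 'easel': 'aeels'
They do not match.

No


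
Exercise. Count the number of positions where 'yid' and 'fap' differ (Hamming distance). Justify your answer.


Alignment:
Position 1: 'y' vs 'f' = DIFFER
Position 2: 'i' vs 'a' = DIFFER
Position 3: 'd' vs 'p' = DIFFER
Total differences: 3

3


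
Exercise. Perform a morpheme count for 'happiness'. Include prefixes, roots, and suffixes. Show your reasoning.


Decomposition: happy (root) + -ness (suffix) = 2 morpheme(s)

2 morphemes


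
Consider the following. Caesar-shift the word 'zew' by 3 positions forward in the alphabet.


Shift each letter by 3: z -> c, e -> h, w -> z. Result: 'chz'.

chz


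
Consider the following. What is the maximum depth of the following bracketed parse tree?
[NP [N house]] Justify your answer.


Count bracket nesting levels:
'[' at pos 0: depth = 1
'[' at pos 4: depth = 2
Maximum depth reached: 2

2


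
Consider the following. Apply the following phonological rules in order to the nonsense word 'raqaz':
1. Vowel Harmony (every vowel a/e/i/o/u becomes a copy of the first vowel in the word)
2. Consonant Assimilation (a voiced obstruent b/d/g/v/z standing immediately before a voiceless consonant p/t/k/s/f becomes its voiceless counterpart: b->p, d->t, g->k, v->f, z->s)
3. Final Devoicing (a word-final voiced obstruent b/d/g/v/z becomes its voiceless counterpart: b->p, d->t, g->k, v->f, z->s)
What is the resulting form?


Starting form: 'raqaz'
Rule 1: Vowel Harmony: all vowels already match. No change.
Rule 2: Consonant Assimilation: no voiced obstruent (b/d/g/v/z) stands immediately before a voiceless consonant (p/t/k/s/f). No change.
Rule 3: Final Devoicing: word-final voiced obstruent 'z' becomes voiceless 's'. 'raqaz' -> 'raqas'
Final form: 'raqas'

raqas


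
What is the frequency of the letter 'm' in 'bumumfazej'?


Letter 'm' in 'bumumfazej': found at position(s) 3, 5 = 2 occurrence(s).

2


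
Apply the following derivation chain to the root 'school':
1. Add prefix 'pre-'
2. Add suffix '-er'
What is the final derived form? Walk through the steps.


Step 1: Add prefix 'pre-' to 'school' = 'preschool'
Step 2: Add suffix '-er' to 'preschool' = 'preschooler'

preschooler


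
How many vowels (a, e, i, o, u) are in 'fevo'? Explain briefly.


Vowels in 'fevo': e, o = 2 vowels.

2


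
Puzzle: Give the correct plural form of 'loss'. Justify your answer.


Apply rule: Add -es (sibilant/fricative ending). 'loss' becomes 'losses'.

losses


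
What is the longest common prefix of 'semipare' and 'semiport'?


Compare from the start: 5 characters match: 'semip'. Mismatch at position 6: 'a' vs 'o'.

semip


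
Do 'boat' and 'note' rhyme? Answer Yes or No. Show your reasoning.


Rime (stressed vowel + following sounds) of 'boat': -oat = /oʊt/
Rime of 'note': -ote = /oʊt/
/oʊt/ and /oʊt/ are the same ending sound, so the words rhyme.

Yes


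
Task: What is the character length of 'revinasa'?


Spell out 'revinasa' and number each letter: r(1), e(2), v(3), i(4), n(5), a(6), s(7), a(8). Total: 8 letters.

8


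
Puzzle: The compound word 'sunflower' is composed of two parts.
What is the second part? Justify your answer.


Split 'sunflower' into 'sun' + 'flower'. The second part is 'flower'.

flower


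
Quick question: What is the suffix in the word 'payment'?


The word 'payment' = 'pay' (root) + '-ment' (suffix). The suffix is '-ment'.

ment


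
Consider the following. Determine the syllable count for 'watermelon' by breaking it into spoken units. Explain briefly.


Break 'watermelon' into syllables: wa-ter-mel-on -> wa | ter | mel | on = 4 syllables

4 syllables


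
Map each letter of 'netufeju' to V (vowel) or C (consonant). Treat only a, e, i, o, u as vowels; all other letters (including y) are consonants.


Letter mapping: n = C, e = V, t = C, u = V, f = C, e = V, j = C, u = V.

CVCVCVCV


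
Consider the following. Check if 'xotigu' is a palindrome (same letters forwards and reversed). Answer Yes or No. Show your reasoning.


Forward: 'xotigu'
Reversed: 'ugitox'
They differ.

No


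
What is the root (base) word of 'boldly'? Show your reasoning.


Remove suffix '-ly' from 'boldly' to get root 'bold'.

bold


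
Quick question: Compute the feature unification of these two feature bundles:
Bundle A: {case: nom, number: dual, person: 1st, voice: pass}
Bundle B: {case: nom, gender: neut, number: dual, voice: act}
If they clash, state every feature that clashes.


Compare features:
case: A=nom vs B=nom -> unified: nom
gender: A=_ vs B=neut -> unified: neut
number: A=dual vs B=dual -> unified: dual
person: A=1st vs B=_ -> unified: 1st
voice: A=pass vs B=act -> CLASH
Clash detected on feature 'voice' (pass vs act); unification fails.

CLASH on 'voice' (pass vs act)


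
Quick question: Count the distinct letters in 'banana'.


Unique letters in 'banana': {a, b, n} = 3 distinct letters.

3


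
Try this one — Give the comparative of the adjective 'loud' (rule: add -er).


Apply comparative formation (add -er): 'loud' -> 'louder'.

louder


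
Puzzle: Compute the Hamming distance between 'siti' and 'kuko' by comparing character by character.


Alignment:
Position 1: 's' vs 'k' = DIFFER
Position 2: 'i' vs 'u' = DIFFER
Position 3: 't' vs 'k' = DIFFER
Position 4: 'i' vs 'o' = DIFFER
Total differences: 4

4


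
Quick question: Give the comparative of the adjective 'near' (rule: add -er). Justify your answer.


Apply comparative formation (add -er): 'near' -> 'nearer'.

nearer


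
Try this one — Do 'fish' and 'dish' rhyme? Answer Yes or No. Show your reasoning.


Rime (stressed vowel + following sounds) of 'fish': -ish = /ɪʃ/
Rime of 'dish': -ish = /ɪʃ/
/ɪʃ/ and /ɪʃ/ are the same ending sound, so the words rhyme.

Yes


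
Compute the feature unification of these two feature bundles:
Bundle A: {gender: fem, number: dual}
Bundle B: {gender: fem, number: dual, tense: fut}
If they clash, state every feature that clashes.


Compare features:
gender: A=fem vs B=fem -> unified: fem
number: A=dual vs B=dual -> unified: dual
tense: A=_ vs B=fut -> unified: fut
No clashes found.

Unified: {gender: fem, number: dual, tense: fut}


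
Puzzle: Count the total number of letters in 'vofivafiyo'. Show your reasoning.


Spell out 'vofivafiyo' and number each letter: v(1), o(2), f(3), i(4), v(5), a(6), f(7), i(8), y(9), o(10). Total: 10 letters.

10


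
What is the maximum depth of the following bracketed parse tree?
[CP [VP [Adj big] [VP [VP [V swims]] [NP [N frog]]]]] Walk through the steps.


Count bracket nesting levels:
'[' at pos 0: depth = 1
'[' at pos 4: depth = 2
'[' at pos 8: depth = 3
'[' at pos 18: depth = 3
'[' at pos 22: depth = 4
'[' at pos 26: depth = 5
'[' at pos 37: depth = 4
'[' at pos 41: depth = 5
Maximum depth reached: 5

5


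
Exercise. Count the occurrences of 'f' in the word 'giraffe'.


Letter 'f' in 'giraffe': found at position(s) 5, 6 = 2 occurrence(s).

2


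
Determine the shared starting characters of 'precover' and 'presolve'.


Compare from the start: 3 characters match: 'pre'. Mismatch at position 4: 'c' vs 's'.

pre


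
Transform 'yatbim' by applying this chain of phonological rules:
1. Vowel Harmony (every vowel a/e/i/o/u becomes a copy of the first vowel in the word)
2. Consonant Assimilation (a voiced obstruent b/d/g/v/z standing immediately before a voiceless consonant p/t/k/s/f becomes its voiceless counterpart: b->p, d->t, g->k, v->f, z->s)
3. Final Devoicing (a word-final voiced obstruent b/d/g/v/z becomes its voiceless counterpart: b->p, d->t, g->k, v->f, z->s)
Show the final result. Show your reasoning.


Starting form: 'yatbim'
Rule 1: Vowel Harmony: all vowels become 'a' (matching first vowel). 'yatbim' -> 'yatbam'
Rule 2: Consonant Assimilation: no voiced obstruent (b/d/g/v/z) stands immediately before a voiceless consonant (p/t/k/s/f). No change.
Rule 3: Final Devoicing: final consonant 'm' is not one of the voiced obstruents b/d/g/v/z. No change.
Final form: 'yatbam'

yatbam


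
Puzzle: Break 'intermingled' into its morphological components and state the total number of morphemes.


Step 1: Identify prefix: 'inter' (meaning: between)
Step 2: Identify root: 'mingle'
Step 3: Identify suffix(es): 'ed'
Decomposition: inter- (prefix: between) + mingle (root) + -ed (suffix: past)
Total morphemes: 3

3 morphemes (inter- (prefix: between) + mingle (root) + -ed (suffix: past))


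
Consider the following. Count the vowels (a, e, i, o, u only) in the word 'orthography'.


Vowels in 'orthography': o, o, a = 3 vowels.

3


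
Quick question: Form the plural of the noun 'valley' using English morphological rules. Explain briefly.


Apply rule: Add -s. 'valley' becomes 'valleys'.

valleys


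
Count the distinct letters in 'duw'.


Unique letters in 'duw': {d, u, w} = 3 distinct letters.

3


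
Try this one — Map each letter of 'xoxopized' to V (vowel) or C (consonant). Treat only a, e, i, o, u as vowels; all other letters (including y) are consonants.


Letter mapping: x = C, o = V, x = C, o = V, p = C, i = V, z = C, e = V, d = C.

CVCVCVCVC


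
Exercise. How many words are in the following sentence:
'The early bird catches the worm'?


Split into words: The | early | bird | catches | the | worm = 6 words.

6


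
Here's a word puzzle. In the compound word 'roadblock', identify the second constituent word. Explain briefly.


Split 'roadblock' into 'road' + 'block'. The second part is 'block'.

block


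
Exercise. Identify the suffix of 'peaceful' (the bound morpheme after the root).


The word 'peaceful' = 'peace' (root) + '-ful' (suffix). The suffix is '-ful'.

ful


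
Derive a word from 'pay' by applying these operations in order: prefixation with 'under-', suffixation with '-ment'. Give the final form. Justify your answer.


Step 1: Add prefix 'under-' to 'pay' = 'underpay'
Step 2: Add suffix '-ment' to 'underpay' = 'underpayment'

underpayment


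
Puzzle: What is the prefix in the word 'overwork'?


The word 'overwork' = 'over' (prefix) + 'work' (root). The prefix is 'over'.

over


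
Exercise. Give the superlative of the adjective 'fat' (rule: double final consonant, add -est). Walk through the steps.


Apply superlative formation (double final consonant, add -est): 'fat' -> 'fattest'.

fattest


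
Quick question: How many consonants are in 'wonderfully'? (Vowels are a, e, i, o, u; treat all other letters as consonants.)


Consonants in 'wonderfully': w, n, d, r, f, l, l, y = 8 consonants.

8


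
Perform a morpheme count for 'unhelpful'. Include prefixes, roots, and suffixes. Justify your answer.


Decomposition: un- (prefix) + help (root) + -ful (suffix) = 3 morpheme(s)

3 morphemes


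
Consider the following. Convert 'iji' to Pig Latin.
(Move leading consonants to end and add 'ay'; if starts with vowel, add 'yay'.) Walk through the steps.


'iji' starts with a vowel, so add 'yay': 'ijiyay'.

ijiyay


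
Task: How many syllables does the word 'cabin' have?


Break 'cabin' into syllables: cab-in -> cab | in = 2 syllables

2 syllables


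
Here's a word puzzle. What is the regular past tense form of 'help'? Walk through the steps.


Apply rule: Add -ed. 'help' becomes 'helped'.

helped


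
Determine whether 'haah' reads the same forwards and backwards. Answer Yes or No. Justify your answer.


Forward: 'haah'
Reversed: 'haah'
They are identical.

Yes


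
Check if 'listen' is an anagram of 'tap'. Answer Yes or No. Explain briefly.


Sorted letters of 'listen': 'eilnst'
Sorted letters of 'tap': 'apt'
They do not match.

No


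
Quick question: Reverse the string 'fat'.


Reverse 'fat' character by character: 'taf'.

taf


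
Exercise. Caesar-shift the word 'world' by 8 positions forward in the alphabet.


Shift each letter by 8: w -> e, o -> w, r -> z, l -> t, d -> l. Result: 'ewztl'.

ewztl


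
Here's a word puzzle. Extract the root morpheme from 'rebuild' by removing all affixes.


Remove prefix 're' from 'rebuild' to get root 'build'.

build


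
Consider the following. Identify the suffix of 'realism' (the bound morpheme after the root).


The word 'realism' = 'real' (root) + '-ism' (suffix). The suffix is '-ism'.

ism


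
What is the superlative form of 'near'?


Apply superlative formation (add -est): 'near' -> 'nearest'.

nearest


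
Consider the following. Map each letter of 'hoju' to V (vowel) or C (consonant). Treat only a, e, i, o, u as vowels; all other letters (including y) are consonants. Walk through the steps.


Letter mapping: h = C, o = V, j = C, u = V.

CVCV


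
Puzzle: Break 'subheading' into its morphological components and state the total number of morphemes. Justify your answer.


Step 1: Identify prefix: 'sub' (meaning: below)
Step 2: Identify root: 'head'
Step 3: Identify suffix(es): 'ing'
Decomposition: sub- (prefix: below) + head (root) + -ing (suffix: ongoing/result)
Total morphemes: 3

3 morphemes (sub- (prefix: below) + head (root) + -ing (suffix: ongoing/result))


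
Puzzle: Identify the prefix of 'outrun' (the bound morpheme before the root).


The word 'outrun' = 'out' (prefix) + 'run' (root). The prefix is 'out'.

out


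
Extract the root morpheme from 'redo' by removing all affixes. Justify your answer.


Remove prefix 're' from 'redo' to get root 'do'.

do


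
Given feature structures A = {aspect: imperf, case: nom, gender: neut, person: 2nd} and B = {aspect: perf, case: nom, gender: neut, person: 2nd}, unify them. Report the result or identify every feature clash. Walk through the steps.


Compare features:
aspect: A=imperf vs B=perf -> CLASH
case: A=nom vs B=nom -> unified: nom
gender: A=neut vs B=neut -> unified: neut
person: A=2nd vs B=2nd -> unified: 2nd
Clash detected on feature 'aspect' (imperf vs perf); unification fails.

CLASH on 'aspect' (imperf vs perf)


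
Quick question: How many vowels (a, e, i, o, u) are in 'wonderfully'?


Vowels in 'wonderfully': o, e, u = 3 vowels.

3


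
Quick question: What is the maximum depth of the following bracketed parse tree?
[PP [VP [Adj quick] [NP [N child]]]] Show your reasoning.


Count bracket nesting levels:
'[' at pos 0: depth = 1
'[' at pos 4: depth = 2
'[' at pos 8: depth = 3
'[' at pos 20: depth = 3
'[' at pos 24: depth = 4
Maximum depth reached: 4

4


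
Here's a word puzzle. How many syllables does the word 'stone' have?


Break 'stone' into syllables: stone -> stone = 1 syllable

1 syllable


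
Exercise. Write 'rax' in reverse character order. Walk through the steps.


Reverse 'rax' character by character: 'xar'.

xar


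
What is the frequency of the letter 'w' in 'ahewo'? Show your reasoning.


Letter 'w' in 'ahewo': found at position(s) 4 = 1 occurrence(s).

1


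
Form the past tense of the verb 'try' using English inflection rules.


Apply rule: Change -y to -ied. 'try' becomes 'tried'.

tried


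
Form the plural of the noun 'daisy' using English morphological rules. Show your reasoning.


Apply rule: Change -y to -ies (consonant + y). 'daisy' becomes 'daisies'.

daisies


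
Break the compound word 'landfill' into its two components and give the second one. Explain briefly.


Split 'landfill' into 'land' + 'fill'. The second part is 'fill'.

fill


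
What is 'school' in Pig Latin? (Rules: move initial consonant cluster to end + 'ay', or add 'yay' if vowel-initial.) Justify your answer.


'school': move consonant cluster 'sch' to end and add 'ay': 'oolschay'.

oolschay


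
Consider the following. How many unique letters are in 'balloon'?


Unique letters in 'balloon': {a, b, l, n, o} = 5 distinct letters.

5


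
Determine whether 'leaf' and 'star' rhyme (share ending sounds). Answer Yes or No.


Rime (stressed vowel + following sounds) of 'leaf': -eaf = /iːf/
Rime of 'star': -ar = /ɑːr/
/iːf/ and /ɑːr/ are different ending sounds, so the words do not rhyme.

No


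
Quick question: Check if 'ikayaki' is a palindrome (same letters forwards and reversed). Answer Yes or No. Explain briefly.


Forward: 'ikayaki'
Reversed: 'ikayaki'
They are identical.

Yes


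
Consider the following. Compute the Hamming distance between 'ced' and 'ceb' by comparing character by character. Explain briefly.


Alignment:
Position 1: 'c' vs 'c' = match
Position 2: 'e' vs 'e' = match
Position 3: 'd' vs 'b' = DIFFER
Total differences: 1

1


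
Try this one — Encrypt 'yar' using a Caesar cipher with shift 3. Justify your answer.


Shift each letter by 3: y -> b, a -> d, r -> u. Result: 'bdu'.

bdu


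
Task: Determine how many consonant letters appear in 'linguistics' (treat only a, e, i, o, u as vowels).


Consonants in 'linguistics': l, n, g, s, t, c, s = 7 consonants.

7


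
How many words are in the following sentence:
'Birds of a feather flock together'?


Split into words: Birds | of | a | feather | flock | together = 6 words.

6


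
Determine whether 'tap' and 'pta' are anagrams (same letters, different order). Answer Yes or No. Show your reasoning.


Sorted letters of 'tap': 'apt'
Sorted letters of 'pta': 'apt'
They match.

Yes


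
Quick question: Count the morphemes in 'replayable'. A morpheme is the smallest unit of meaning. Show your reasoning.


Decomposition: re- (prefix) + play (root) + -able (suffix) = 3 morpheme(s)

3 morphemes


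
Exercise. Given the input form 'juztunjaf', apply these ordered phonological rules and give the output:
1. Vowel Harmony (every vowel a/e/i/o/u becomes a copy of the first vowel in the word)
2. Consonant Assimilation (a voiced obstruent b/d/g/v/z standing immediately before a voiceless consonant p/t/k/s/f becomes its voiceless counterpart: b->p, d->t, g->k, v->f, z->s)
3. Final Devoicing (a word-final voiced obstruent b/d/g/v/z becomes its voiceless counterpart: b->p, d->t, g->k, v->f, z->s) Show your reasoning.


Starting form: 'juztunjaf'
Rule 1: Vowel Harmony: all vowels become 'u' (matching first vowel). 'juztunjaf' -> 'juztunjuf'
Rule 2: Consonant Assimilation: voiced obstruent before voiceless consonant becomes voiceless ('zt' -> 'st'). 'juztunjuf' -> 'justunjuf'
Rule 3: Final Devoicing: final consonant 'f' is not one of the voiced obstruents b/d/g/v/z. No change.
Final form: 'justunjuf'

justunjuf


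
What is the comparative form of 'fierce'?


Apply comparative formation (ends in e: add -r): 'fierce' -> 'fiercer'.

fiercer


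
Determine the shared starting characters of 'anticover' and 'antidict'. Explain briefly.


Compare from the start: 4 characters match: 'anti'. Mismatch at position 5: 'c' vs 'd'.

anti


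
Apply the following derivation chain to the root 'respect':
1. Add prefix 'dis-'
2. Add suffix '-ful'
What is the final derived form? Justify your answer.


Step 1: Add prefix 'dis-' to 'respect' = 'disrespect'
Step 2: Add suffix '-ful' to 'disrespect' = 'disrespectful'

disrespectful


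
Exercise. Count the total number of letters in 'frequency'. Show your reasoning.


Spell out 'frequency' and number each letter: f(1), r(2), e(3), q(4), u(5), e(6), n(7), c(8), y(9). Total: 9 letters.

9


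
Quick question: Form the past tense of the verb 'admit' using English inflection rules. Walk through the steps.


Apply rule: Double final consonant and add -ed. 'admit' becomes 'admitted'.

admitted


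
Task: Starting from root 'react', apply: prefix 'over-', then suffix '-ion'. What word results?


Step 1: Add prefix 'over-' to 'react' = 'overreact'
Step 2: Add suffix '-ion' to 'overreact' = 'overreaction'

overreaction


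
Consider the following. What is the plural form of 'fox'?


Apply rule: Add -es (sibilant/fricative ending). 'fox' becomes 'foxes'.

foxes


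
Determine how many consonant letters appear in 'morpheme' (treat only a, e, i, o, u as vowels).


Consonants in 'morpheme': m, r, p, h, m = 5 consonants.

5


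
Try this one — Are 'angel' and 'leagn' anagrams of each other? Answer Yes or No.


Sorted letters of 'angel': 'aegln'
Sorted letters of 'leagn': 'aegln'
They match.

Yes


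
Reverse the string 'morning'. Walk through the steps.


Reverse 'morning' character by character: 'gninrom'.

gninrom


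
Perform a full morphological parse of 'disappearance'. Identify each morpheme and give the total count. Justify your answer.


Step 1: Identify prefix: 'dis' (meaning: not/apart)
Step 2: Identify root: 'appear'
Step 3: Identify suffix(es): 'ance'
Decomposition: dis- (prefix: not/apart) + appear (root) + -ance (suffix: state/act)
Total morphemes: 3

3 morphemes (dis- (prefix: not/apart) + appear (root) + -ance (suffix: state/act))


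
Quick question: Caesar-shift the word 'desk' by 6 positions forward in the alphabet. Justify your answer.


Shift each letter by 6: d -> j, e -> k, s -> y, k -> q. Result: 'jkyq'.

jkyq


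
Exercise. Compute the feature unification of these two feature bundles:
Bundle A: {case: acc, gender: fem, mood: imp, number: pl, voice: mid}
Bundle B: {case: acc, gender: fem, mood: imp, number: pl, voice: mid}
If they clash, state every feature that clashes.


Compare features:
case: A=acc vs B=acc -> unified: acc
gender: A=fem vs B=fem -> unified: fem
mood: A=imp vs B=imp -> unified: imp
number: A=pl vs B=pl -> unified: pl
voice: A=mid vs B=mid -> unified: mid
No clashes found.

Unified: {case: acc, gender: fem, mood: imp, number: pl, voice: mid}


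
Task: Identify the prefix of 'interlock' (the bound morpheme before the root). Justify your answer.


The word 'interlock' = 'inter' (prefix) + 'lock' (root). The prefix is 'inter'.

inter


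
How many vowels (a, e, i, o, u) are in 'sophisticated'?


Vowels in 'sophisticated': o, i, i, a, e = 5 vowels.

5


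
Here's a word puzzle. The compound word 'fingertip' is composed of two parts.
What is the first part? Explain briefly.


Split 'fingertip' into 'finger' + 'tip'. The first part is 'finger'.

finger


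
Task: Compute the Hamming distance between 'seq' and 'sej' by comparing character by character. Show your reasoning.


Alignment:
Position 1: 's' vs 's' = match
Position 2: 'e' vs 'e' = match
Position 3: 'q' vs 'j' = DIFFER
Total differences: 1

1


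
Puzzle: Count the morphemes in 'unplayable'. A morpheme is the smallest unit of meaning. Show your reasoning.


Decomposition: un- (prefix) + play (root) + -able (suffix) = 3 morpheme(s)

3 morphemes
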